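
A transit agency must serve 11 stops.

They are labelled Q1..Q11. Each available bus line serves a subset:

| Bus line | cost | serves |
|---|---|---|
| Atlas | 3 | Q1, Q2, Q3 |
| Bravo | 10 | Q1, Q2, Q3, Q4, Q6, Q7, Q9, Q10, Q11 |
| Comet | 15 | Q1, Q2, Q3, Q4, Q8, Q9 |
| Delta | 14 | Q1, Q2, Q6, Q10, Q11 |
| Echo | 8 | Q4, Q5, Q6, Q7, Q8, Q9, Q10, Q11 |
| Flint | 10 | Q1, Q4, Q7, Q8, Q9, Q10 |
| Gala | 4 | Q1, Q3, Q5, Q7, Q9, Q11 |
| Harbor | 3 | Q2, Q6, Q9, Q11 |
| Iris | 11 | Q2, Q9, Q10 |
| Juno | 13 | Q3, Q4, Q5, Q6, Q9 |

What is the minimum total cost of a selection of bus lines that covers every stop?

Atlas, Echo together cover every stop (Atlas ∪ Echo = {Q1, Q2, Q3, Q4, Q5, Q6, Q7, Q8, Q9, Q10, Q11}); total cost 3 + 8 = 11.
The greedy pick Gala, Harbor, Echo costs 15; no covering selection beats 11.

11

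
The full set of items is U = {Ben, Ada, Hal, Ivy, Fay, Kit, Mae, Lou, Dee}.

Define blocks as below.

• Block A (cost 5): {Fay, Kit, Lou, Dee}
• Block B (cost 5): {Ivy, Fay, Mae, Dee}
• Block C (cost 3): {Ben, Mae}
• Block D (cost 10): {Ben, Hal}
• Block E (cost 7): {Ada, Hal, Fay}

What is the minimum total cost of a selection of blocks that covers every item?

20

A, B, C, E together cover every item (A ∪ B ∪ C ∪ E = {Ben, Ada, Hal, Ivy, Fay, Kit, Mae, Lou, Dee}); total cost 5 + 5 + 3 + 7 = 20.
No covering selection has total cost below 20.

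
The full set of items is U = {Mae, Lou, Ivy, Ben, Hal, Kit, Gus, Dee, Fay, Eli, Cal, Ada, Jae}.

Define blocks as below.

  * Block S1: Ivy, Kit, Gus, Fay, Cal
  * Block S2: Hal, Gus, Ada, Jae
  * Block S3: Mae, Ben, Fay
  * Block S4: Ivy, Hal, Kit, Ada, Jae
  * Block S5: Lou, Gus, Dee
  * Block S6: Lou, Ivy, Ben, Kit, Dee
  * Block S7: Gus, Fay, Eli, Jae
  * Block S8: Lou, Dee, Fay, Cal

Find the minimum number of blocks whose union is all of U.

4

S3 and S4 and S7 and S8 together: S3 ∪ S4 ∪ S7 ∪ S8 = {Mae, Lou, Ivy, Ben, Hal, Kit, Gus, Dee, Fay, Eli, Cal, Ada, Jae} — every item is covered.
No 3 of the 8 blocks cover everything (all 56 combinations miss at least one item), so 4 is optimal.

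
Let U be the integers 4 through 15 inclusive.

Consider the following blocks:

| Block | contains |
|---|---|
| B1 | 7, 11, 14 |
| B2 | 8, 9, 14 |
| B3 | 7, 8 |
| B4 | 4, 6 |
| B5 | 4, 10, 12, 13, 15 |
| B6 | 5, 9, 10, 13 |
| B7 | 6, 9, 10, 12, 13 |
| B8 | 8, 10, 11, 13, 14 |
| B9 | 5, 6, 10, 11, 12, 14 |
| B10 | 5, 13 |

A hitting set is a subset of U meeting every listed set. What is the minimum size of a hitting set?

4

H = {6, 7, 9, 13} meets every block (each contains at least one member of H), and |H| = 4.
No choice of 3 elements meets every block, so 4 is the minimum.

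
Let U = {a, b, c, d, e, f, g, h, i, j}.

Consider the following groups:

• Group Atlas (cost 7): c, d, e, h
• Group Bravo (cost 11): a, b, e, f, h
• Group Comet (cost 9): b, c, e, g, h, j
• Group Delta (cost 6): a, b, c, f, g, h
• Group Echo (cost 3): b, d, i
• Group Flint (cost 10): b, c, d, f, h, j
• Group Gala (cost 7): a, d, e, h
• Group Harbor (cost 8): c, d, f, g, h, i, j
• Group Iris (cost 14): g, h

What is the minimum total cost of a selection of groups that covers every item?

Echo, Gala, Harbor together cover every item (Echo ∪ Gala ∪ Harbor = {a, b, c, d, e, f, g, h, i, j}); total cost 3 + 7 + 8 = 18.
No covering selection has total cost below 18.

18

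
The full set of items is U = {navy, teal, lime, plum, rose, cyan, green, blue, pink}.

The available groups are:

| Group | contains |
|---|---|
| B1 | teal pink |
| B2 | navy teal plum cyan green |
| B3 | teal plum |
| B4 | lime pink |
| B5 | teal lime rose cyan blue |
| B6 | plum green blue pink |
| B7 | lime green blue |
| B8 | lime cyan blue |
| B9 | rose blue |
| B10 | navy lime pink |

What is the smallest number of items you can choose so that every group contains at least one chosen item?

3

H = {teal, blue, pink} meets every group (each contains at least one member of H), and |H| = 3.
The groups B3, B9, B10 are pairwise disjoint, so any hitting set needs a separate item for each — at least 3. Hence 3 is optimal.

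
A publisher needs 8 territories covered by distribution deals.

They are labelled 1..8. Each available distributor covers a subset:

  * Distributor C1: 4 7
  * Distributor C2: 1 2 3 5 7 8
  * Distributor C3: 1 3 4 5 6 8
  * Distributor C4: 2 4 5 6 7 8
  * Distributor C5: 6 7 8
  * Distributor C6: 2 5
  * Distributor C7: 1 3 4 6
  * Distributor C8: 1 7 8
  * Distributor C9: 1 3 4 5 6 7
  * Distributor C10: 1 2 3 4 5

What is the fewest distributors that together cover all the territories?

Take {C2, C9}. Their union is {1, 2, 3, 4, 5, 6, 7, 8}, which is all 8 territories.
No single distributor has all 8 territories (the largest, C2, has 6), so 2 is optimal.

2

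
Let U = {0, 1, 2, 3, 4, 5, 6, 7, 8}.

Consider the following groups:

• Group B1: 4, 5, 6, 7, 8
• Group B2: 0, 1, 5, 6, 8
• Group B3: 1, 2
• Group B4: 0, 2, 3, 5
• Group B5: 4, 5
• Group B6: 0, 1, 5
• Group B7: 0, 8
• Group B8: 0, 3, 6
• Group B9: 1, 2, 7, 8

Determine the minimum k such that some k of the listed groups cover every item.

3

B1, B4, and B6 cover everything between them: the union {0, 1, 2, 3, 4, 5, 6, 7, 8} is all of U.
No 2 of the 9 groups cover everything (all 36 combinations miss at least one item), so 3 is optimal.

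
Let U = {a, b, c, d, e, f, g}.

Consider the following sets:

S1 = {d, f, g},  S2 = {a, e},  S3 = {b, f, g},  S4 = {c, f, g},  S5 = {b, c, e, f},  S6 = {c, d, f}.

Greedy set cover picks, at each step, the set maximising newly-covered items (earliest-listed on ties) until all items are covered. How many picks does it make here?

Greedy: pick S5 (covers 4 new) → pick S1 (covers 2 new) → pick S2 (covers 1 new). Total picks: 3.

3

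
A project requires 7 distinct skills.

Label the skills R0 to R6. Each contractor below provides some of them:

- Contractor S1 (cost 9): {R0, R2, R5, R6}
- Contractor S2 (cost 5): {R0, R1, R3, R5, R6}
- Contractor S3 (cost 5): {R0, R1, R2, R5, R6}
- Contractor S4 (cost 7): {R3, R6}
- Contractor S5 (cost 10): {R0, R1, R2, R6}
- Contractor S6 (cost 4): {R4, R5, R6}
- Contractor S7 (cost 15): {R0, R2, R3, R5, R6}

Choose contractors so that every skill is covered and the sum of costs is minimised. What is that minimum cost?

14

S2, S3, S6 together cover every skill (S2 ∪ S3 ∪ S6 = {R0, R1, R2, R3, R4, R5, R6}); total cost 5 + 5 + 4 = 14.
No covering selection has total cost below 14.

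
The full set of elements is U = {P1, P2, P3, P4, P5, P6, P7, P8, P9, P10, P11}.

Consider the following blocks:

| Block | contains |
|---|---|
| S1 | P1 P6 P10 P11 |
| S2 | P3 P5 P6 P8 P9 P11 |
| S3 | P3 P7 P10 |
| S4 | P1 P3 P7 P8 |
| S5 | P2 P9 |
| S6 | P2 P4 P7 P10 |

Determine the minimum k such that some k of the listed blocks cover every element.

3

S2, S4, and S6 cover everything between them: the union {P1, P2, P3, P4, P5, P6, P7, P8, P9, P10, P11} is all of U.
Only S6 contains P4, so S6 is forced; the remaining 7 elements need at least 2 more blocks (each remaining block adds at most 6) — so at least 3 blocks are needed, and 3 is optimal.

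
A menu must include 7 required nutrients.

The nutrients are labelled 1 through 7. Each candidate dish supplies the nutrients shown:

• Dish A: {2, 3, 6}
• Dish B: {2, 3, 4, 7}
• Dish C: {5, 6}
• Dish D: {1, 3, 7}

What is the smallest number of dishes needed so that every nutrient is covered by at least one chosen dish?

3

Take {B, C, D}. Their union is {1, 2, 3, 4, 5, 6, 7}, which is all 7 nutrients.
Only D contains 1, so D is forced; the remaining 4 nutrients need at least 2 more dishes (each remaining dish adds at most 2) — so at least 3 dishes are needed, and 3 is optimal.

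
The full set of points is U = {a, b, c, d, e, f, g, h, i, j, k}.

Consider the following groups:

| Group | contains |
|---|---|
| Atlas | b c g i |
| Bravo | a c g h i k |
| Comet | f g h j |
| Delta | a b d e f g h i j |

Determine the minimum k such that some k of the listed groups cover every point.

2

Bravo and Delta together: Bravo ∪ Delta = {a, b, c, d, e, f, g, h, i, j, k} — every point is covered.
No single group has all 11 points (the largest, Delta, has 9), so 2 is optimal.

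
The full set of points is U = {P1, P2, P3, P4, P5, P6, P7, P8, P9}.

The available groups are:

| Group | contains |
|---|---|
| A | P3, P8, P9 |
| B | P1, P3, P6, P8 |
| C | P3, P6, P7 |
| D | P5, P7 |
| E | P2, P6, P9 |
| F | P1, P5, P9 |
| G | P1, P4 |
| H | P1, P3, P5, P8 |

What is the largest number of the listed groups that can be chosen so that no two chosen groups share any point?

3

A, D, G are pairwise disjoint (A={P3,P8,P9}; D={P5,P7}; G={P1,P4}).
Every remaining group overlaps one of these, and no 4 of the listed groups are pairwise disjoint, so 3 is the maximum.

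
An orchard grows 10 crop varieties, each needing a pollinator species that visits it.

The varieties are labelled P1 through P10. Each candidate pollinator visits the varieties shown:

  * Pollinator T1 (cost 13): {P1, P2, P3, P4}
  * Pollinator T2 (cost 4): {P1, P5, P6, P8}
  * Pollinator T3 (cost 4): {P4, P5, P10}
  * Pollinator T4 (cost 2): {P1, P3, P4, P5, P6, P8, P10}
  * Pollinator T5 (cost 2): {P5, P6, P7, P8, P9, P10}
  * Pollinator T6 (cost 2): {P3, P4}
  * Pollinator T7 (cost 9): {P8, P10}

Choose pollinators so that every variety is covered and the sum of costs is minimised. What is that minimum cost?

15

T1, T5 together cover every variety (T1 ∪ T5 = {P1, P2, P3, P4, P5, P6, P7, P8, P9, P10}); total cost 13 + 2 = 15.
The greedy pick T4, T5, T1 costs 17; no covering selection beats 15.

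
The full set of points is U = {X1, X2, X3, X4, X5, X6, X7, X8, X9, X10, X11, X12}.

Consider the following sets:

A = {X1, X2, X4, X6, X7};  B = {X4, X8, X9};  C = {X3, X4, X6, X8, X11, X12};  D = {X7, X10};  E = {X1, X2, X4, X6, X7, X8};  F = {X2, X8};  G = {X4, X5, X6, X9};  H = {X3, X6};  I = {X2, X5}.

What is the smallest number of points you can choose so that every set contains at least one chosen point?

Take T = {X2, X6, X8, X10}. Each listed set contains at least one of these, so T is a hitting set of size 4.
The sets B, D, H, I are pairwise disjoint, so any hitting set needs a separate point for each — at least 4. Hence 4 is optimal.

4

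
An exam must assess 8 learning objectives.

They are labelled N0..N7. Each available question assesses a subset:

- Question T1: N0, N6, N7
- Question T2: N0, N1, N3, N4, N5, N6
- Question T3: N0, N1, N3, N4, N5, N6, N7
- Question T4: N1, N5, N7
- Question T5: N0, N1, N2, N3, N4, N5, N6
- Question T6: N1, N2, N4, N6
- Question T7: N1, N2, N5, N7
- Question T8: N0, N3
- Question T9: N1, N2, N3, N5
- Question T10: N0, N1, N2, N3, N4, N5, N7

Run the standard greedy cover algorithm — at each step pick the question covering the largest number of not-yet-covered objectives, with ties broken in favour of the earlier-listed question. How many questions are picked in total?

2

Greedy: pick T3 (covers 7 new) → pick T5 (covers 1 new). Total picks: 2.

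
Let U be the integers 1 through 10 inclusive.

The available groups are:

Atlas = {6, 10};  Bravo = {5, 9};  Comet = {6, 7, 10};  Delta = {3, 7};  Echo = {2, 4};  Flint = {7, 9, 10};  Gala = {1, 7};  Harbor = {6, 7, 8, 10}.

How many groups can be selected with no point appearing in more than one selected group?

4

Atlas, Bravo, Echo, Gala are pairwise disjoint (Atlas={6,10}; Bravo={5,9}; Echo={2,4}; Gala={1,7}).
Every remaining group overlaps one of these, and no 5 of the listed groups are pairwise disjoint, so 4 is the maximum.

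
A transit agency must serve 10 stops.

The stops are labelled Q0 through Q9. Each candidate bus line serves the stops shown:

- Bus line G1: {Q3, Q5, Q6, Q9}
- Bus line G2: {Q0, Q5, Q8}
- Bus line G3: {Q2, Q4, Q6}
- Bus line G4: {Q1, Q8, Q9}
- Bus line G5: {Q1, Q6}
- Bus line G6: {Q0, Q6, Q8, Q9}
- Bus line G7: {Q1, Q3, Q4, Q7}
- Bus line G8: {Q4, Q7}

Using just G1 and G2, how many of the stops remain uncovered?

4

Union of G1, G2 = {Q0, Q3, Q5, Q6, Q8, Q9}.
Not covered: Q1, Q2, Q4, Q7 — 4 stops.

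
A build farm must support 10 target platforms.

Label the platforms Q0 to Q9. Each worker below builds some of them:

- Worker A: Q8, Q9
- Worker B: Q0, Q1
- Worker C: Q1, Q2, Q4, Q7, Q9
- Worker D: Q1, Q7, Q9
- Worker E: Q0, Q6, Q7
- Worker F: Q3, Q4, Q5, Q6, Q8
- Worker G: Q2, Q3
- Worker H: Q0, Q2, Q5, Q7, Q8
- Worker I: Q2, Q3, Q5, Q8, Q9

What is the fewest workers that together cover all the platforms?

D and F and H together: D ∪ F ∪ H = {Q0, Q1, Q2, Q3, Q4, Q5, Q6, Q7, Q8, Q9} — every platform is covered.
No 2 of the 9 workers cover everything (all 36 combinations miss at least one platform), so 3 is optimal.

3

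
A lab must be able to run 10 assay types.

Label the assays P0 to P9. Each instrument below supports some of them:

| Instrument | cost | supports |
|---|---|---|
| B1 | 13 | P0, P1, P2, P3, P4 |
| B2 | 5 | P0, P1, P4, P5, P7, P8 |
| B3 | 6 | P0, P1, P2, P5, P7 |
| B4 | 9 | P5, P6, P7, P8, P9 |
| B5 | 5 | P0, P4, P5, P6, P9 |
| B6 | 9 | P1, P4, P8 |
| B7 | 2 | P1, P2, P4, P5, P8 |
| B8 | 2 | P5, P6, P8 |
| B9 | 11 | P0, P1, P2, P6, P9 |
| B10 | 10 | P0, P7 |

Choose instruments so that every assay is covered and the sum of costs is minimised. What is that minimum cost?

B1, B4 together cover every assay (B1 ∪ B4 = {P0, P1, P2, P3, P4, P5, P6, P7, P8, P9}); total cost 13 + 9 = 22.
The greedy pick B7, B5, B2, B1 costs 25; no covering selection beats 22.

22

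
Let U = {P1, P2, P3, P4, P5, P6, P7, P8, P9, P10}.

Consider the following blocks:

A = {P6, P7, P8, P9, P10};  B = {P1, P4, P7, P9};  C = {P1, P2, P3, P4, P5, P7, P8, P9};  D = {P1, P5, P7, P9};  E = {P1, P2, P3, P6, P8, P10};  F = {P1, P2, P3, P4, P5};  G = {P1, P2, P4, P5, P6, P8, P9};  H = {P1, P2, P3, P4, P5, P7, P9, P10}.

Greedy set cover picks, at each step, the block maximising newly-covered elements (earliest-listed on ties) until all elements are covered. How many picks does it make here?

Greedy: pick C (covers 8 new) → pick A (covers 2 new). Total picks: 2.

2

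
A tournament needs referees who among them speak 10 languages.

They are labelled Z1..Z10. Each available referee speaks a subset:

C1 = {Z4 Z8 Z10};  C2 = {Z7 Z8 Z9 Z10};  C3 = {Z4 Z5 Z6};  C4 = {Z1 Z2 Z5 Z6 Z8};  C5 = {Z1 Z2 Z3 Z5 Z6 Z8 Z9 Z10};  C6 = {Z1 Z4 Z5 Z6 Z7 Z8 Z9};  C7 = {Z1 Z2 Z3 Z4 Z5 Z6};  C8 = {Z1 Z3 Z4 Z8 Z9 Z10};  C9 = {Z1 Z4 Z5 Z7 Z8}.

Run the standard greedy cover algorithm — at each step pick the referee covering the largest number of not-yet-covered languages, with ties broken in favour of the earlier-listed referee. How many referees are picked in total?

Greedy: pick C5 (covers 8 new) → pick C6 (covers 2 new). Total picks: 2.

2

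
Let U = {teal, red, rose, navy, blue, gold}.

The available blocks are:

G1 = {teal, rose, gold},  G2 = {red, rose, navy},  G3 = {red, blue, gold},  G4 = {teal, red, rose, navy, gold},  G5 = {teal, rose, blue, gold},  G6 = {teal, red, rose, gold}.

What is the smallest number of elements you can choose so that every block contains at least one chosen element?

H = {navy, gold} meets every block (each contains at least one member of H), and |H| = 2.
No single element lies in every block, so at least 2 are needed and 2 is optimal.

2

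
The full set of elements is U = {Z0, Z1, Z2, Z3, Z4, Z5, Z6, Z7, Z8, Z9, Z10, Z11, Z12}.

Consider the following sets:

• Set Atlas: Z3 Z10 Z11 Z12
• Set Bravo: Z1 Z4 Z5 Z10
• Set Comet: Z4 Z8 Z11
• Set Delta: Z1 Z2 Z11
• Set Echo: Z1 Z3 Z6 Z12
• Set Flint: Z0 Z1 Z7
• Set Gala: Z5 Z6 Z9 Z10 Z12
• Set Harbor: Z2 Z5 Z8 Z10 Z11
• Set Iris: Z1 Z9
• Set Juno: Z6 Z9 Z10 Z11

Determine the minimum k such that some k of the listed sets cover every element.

Bravo and Echo and Flint and Harbor and Juno together: Bravo ∪ Echo ∪ Flint ∪ Harbor ∪ Juno = {Z0, Z1, Z2, Z3, Z4, Z5, Z6, Z7, Z8, Z9, Z10, Z11, Z12} — every element is covered.
No 4 of the 10 sets cover everything (all 210 combinations miss at least one element), so 5 is optimal.

5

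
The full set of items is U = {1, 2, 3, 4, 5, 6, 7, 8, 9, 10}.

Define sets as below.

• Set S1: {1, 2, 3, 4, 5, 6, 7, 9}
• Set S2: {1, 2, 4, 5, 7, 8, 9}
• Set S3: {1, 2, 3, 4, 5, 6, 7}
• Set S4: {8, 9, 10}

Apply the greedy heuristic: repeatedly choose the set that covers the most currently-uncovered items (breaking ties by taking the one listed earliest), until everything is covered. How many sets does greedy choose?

2

Greedy: pick S1 (covers 8 new) → pick S4 (covers 2 new). Total picks: 2.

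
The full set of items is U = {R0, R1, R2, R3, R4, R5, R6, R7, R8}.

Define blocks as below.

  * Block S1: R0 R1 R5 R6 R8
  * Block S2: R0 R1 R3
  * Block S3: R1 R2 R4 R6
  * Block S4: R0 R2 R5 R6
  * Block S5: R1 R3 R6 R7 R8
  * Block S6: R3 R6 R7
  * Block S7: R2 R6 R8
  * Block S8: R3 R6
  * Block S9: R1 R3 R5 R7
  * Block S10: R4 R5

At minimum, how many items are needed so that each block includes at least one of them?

3

H = {R2, R3, R5} meets every block (each contains at least one member of H), and |H| = 3.
The blocks S2, S7, S10 are pairwise disjoint, so any hitting set needs a separate item for each — at least 3. Hence 3 is optimal.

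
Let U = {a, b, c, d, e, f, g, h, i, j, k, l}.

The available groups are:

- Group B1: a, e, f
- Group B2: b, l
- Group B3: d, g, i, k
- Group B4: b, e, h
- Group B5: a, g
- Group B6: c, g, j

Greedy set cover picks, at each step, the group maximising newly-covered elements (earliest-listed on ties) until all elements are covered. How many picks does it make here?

5

Greedy: pick B3 (covers 4 new) → pick B1 (covers 3 new) → pick B2 (covers 2 new) → pick B6 (covers 2 new) → pick B4 (covers 1 new). Total picks: 5.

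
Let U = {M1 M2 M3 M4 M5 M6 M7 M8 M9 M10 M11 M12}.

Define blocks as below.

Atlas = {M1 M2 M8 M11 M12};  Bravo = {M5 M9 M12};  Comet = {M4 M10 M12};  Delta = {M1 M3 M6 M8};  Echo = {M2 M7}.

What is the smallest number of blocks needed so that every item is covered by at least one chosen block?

Atlas and Bravo and Comet and Delta and Echo together: Atlas ∪ Bravo ∪ Comet ∪ Delta ∪ Echo = {M1, M2, M3, M4, M5, M6, M7, M8, M9, M10, M11, M12} — every item is covered.
Only Atlas contains M11, so Atlas is forced; the remaining 7 items need at least 4 more blocks (each remaining block adds at most 2) — so at least 5 blocks are needed, and 5 is optimal.

5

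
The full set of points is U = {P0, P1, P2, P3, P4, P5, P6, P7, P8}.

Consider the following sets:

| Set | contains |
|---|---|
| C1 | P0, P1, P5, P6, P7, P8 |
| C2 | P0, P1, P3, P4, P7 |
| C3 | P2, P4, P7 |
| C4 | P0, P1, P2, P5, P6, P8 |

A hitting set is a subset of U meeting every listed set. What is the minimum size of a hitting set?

Take H = {P4, P8}. Each listed set contains at least one of these, so H is a hitting set of size 2.
No single point lies in every set, so at least 2 are needed and 2 is optimal.

2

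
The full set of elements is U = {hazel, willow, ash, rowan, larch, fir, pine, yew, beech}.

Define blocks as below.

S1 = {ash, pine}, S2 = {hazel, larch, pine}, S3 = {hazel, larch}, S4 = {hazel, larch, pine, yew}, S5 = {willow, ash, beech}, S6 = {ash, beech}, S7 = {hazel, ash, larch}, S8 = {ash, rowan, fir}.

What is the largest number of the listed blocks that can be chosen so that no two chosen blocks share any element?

S1, S3 are pairwise disjoint (S1={ash,pine}; S3={hazel,larch}).
Every remaining block overlaps one of these, and no 3 of the listed blocks are pairwise disjoint, so 2 is the maximum.

2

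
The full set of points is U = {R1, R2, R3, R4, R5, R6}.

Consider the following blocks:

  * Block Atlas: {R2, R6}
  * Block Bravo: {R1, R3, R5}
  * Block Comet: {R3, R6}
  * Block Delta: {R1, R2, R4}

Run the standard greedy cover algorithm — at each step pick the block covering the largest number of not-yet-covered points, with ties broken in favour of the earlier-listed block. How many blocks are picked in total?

3

Greedy: pick Bravo (covers 3 new) → pick Atlas (covers 2 new) → pick Delta (covers 1 new). Total picks: 3.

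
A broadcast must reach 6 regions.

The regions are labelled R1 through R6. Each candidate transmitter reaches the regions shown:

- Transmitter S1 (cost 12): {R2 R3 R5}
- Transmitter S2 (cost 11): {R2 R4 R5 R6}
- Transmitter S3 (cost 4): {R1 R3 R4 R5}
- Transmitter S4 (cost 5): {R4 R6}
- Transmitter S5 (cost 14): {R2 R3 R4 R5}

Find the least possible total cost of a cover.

15

S2, S3 together cover every region (S2 ∪ S3 = {R1, R2, R3, R4, R5, R6}); total cost 11 + 4 = 15.
The greedy pick S3, S4, S2 costs 20; no covering selection beats 15.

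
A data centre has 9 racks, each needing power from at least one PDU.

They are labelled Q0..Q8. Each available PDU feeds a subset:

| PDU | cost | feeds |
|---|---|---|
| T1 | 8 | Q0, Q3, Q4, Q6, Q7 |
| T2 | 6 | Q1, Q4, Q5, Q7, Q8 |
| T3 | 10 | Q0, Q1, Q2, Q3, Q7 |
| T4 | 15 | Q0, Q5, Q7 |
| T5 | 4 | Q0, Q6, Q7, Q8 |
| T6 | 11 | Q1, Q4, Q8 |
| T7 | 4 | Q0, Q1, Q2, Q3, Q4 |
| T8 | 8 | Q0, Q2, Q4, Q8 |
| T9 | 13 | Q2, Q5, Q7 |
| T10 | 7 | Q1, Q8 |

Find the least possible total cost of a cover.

14

T2, T5, T7 together cover every rack (T2 ∪ T5 ∪ T7 = {Q0, Q1, Q2, Q3, Q4, Q5, Q6, Q7, Q8}); total cost 6 + 4 + 4 = 14.
No covering selection has total cost below 14.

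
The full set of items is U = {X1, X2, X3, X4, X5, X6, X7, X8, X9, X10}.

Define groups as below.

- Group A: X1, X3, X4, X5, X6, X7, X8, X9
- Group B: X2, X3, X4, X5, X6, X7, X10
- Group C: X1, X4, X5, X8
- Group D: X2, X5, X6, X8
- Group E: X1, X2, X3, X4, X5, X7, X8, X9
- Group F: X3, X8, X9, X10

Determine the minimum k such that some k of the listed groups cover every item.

2

Take {B, E}. Their union is {X1, X2, X3, X4, X5, X6, X7, X8, X9, X10}, which is all 10 items.
No single group has all 10 items (the largest, A, has 8), so 2 is optimal.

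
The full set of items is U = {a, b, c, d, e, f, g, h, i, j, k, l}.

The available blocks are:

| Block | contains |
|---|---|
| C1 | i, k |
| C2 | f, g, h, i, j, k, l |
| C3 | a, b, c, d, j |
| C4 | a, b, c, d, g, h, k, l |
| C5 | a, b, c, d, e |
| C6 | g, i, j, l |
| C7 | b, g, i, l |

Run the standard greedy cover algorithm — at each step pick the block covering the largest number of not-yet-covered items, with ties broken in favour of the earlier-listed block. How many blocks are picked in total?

3

Greedy: pick C4 (covers 8 new) → pick C2 (covers 3 new) → pick C5 (covers 1 new). Total picks: 3.
(The true minimum cover uses only 2 blocks, so greedy is not optimal here.)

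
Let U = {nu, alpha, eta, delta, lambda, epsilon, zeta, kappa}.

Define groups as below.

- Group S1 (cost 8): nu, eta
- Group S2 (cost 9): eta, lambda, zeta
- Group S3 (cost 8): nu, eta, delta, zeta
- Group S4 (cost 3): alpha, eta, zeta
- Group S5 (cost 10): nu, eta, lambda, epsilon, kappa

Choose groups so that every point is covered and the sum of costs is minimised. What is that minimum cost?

21

S3, S4, S5 together cover every point (S3 ∪ S4 ∪ S5 = {nu, alpha, eta, delta, lambda, epsilon, zeta, kappa}); total cost 8 + 3 + 10 = 21.
No covering selection has total cost below 21.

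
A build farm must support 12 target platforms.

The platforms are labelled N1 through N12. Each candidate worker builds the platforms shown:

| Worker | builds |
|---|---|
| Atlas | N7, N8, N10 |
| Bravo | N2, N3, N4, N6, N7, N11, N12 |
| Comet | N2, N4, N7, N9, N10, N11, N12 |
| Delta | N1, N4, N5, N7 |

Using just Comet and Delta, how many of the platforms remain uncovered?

3

Union of Comet, Delta = {N1, N2, N4, N5, N7, N9, N10, N11, N12}.
Not covered: N3, N6, N8 — 3 platforms.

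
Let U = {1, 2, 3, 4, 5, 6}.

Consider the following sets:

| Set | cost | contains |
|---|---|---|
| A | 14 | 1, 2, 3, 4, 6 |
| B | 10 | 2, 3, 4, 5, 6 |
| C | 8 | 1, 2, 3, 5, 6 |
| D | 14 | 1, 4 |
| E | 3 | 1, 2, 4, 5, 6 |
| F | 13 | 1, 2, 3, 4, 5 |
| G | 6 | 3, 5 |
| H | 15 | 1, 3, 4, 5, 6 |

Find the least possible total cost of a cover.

9

E, G together cover every point (E ∪ G = {1, 2, 3, 4, 5, 6}); total cost 3 + 6 = 9.
No covering selection has total cost below 9.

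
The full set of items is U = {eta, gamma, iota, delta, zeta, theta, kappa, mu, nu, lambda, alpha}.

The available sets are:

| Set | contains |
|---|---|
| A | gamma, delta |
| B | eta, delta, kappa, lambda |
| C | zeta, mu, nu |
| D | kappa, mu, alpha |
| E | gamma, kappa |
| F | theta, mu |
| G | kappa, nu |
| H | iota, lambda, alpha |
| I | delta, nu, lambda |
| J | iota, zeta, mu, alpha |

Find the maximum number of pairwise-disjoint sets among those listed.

A, F, G, H are pairwise disjoint (A={gamma,delta}; F={theta,mu}; G={kappa,nu}; H={iota,lambda,alpha}).
Every remaining set overlaps one of these, and no 5 of the listed sets are pairwise disjoint, so 4 is the maximum.

4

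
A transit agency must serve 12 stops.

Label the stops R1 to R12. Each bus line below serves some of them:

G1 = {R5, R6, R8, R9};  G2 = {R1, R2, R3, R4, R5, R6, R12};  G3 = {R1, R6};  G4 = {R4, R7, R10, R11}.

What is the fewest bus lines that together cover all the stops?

Take {G1, G2, G4}. Their union is {R1, R2, R3, R4, R5, R6, R7, R8, R9, R10, R11, R12}, which is all 12 stops.
Only G2 contains R2, so G2 is forced; the remaining 5 stops need at least 2 more bus lines (each remaining bus line adds at most 3) — so at least 3 bus lines are needed, and 3 is optimal.

3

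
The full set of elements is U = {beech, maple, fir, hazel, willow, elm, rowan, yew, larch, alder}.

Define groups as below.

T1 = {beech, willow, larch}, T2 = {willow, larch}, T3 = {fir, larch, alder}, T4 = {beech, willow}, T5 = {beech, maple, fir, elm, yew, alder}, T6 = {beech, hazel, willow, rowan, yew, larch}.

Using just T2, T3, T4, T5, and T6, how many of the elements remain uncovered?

Union of T2, T3, T4, T5, T6 = {beech, maple, fir, hazel, willow, elm, rowan, yew, larch, alder} — that's every element, so 0 are uncovered.

0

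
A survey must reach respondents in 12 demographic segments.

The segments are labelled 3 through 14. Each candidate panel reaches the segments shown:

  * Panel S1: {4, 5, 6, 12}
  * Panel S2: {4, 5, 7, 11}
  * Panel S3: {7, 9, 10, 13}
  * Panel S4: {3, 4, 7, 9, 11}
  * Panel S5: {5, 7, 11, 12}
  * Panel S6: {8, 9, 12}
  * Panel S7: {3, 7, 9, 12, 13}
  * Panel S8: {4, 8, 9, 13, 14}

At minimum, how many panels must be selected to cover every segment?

S1 and S3 and S4 and S8 together: S1 ∪ S3 ∪ S4 ∪ S8 = {3, 4, 5, 6, 7, 8, 9, 10, 11, 12, 13, 14} — every segment is covered.
No 3 of the 8 panels cover everything (all 56 combinations miss at least one segment), so 4 is optimal.

4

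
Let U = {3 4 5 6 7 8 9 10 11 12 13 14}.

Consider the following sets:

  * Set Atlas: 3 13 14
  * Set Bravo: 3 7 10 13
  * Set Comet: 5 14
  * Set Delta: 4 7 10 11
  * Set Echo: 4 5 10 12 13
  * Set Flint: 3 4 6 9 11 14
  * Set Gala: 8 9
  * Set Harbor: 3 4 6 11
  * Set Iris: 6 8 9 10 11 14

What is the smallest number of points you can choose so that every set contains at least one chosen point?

Take H = {6, 8, 10, 14}. Each listed set contains at least one of these, so H is a hitting set of size 4.
No choice of 3 points meets every set, so 4 is the minimum.

4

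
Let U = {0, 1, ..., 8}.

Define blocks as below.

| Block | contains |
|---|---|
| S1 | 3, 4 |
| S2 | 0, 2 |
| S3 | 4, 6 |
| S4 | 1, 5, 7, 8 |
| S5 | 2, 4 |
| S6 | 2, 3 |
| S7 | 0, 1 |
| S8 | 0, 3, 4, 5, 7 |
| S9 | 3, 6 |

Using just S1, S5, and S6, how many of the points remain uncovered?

Union of S1, S5, S6 = {2, 3, 4}.
Not covered: 0, 1, 5, 6, 7, 8 — 6 points.

6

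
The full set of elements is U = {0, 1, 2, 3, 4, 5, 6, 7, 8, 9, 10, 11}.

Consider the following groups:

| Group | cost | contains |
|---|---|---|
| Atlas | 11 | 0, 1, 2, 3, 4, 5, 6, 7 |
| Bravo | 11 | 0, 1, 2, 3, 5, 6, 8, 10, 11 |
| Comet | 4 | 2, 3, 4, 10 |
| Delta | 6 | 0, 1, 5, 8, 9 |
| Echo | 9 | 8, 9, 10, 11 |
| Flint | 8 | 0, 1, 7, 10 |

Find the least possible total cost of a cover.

Atlas, Echo together cover every element (Atlas ∪ Echo = {0, 1, 2, 3, 4, 5, 6, 7, 8, 9, 10, 11}); total cost 11 + 9 = 20.
The greedy pick Comet, Delta, Atlas, Echo costs 30; no covering selection beats 20.

20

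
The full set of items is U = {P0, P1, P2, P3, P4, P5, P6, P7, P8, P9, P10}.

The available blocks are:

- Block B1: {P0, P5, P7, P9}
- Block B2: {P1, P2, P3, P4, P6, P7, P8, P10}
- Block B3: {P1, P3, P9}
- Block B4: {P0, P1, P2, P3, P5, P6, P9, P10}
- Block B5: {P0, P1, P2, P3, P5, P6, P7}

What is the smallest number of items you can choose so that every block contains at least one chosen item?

2

H = {P3, P5} meets every block (each contains at least one member of H), and |H| = 2.
No single item lies in every block, so at least 2 are needed and 2 is optimal.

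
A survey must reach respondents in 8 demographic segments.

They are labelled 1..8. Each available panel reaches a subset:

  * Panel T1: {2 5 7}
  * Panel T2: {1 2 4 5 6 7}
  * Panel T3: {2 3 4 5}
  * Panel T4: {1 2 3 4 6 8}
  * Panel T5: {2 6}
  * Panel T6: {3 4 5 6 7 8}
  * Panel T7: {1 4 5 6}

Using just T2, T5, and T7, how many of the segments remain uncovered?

2

Union of T2, T5, T7 = {1, 2, 4, 5, 6, 7}.
Not covered: 3, 8 — 2 segments.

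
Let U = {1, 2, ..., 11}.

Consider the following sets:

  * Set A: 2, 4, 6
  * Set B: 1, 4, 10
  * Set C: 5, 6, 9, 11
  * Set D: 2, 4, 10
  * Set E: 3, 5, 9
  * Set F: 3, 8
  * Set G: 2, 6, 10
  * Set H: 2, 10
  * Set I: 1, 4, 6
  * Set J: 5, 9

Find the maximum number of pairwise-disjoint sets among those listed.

4

F, H, I, J are pairwise disjoint (F={3,8}; H={2,10}; I={1,4,6}; J={5,9}).
Every remaining set overlaps one of these, and no 5 of the listed sets are pairwise disjoint, so 4 is the maximum.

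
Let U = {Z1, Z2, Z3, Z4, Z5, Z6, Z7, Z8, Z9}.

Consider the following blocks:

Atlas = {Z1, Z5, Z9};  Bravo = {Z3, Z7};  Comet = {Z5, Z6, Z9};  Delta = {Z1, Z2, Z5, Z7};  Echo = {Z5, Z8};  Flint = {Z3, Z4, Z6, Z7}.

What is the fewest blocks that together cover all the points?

4

Take {Atlas, Delta, Echo, Flint}. Their union is {Z1, Z2, Z3, Z4, Z5, Z6, Z7, Z8, Z9}, which is all 9 points.
No 3 of the 6 blocks cover everything (all 20 combinations miss at least one point), so 4 is optimal.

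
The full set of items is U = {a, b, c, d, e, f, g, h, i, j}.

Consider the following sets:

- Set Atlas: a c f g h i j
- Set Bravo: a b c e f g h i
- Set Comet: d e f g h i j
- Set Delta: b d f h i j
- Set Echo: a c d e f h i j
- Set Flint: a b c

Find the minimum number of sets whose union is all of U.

Comet and Flint together: Comet ∪ Flint = {a, b, c, d, e, f, g, h, i, j} — every item is covered.
No single set has all 10 items (the largest, Bravo, has 8), so 2 is optimal.

2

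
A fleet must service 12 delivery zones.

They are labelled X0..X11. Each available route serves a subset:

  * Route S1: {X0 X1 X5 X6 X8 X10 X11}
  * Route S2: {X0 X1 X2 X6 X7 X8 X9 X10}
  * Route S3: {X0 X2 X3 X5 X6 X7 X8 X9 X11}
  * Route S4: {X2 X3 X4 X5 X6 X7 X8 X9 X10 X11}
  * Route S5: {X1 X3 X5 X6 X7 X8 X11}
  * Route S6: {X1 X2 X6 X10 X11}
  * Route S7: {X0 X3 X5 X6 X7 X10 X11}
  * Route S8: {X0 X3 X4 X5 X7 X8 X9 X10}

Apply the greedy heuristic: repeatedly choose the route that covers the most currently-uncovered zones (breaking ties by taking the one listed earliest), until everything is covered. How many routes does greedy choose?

Greedy: pick S4 (covers 10 new) → pick S1 (covers 2 new). Total picks: 2.

2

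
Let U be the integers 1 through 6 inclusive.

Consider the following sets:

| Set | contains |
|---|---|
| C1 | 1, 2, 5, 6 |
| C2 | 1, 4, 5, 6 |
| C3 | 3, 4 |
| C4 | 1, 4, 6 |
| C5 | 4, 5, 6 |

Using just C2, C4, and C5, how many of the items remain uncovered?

Union of C2, C4, C5 = {1, 4, 5, 6}.
Not covered: 2, 3 — 2 items.

2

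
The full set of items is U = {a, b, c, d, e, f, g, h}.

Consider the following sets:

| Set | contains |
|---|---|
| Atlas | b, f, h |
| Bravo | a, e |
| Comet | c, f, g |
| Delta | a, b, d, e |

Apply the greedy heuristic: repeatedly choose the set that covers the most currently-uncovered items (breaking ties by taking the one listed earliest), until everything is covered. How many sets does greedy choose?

Greedy: pick Delta (covers 4 new) → pick Comet (covers 3 new) → pick Atlas (covers 1 new). Total picks: 3.

3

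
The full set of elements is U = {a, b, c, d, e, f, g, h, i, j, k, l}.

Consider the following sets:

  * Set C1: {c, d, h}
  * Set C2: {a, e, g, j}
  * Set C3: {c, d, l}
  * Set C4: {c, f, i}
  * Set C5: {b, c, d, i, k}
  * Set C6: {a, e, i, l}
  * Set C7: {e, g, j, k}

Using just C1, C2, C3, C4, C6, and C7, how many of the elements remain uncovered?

Union of C1, C2, C3, C4, C6, C7 = {a, c, d, e, f, g, h, i, j, k, l}.
Not covered: b — 1 element.

1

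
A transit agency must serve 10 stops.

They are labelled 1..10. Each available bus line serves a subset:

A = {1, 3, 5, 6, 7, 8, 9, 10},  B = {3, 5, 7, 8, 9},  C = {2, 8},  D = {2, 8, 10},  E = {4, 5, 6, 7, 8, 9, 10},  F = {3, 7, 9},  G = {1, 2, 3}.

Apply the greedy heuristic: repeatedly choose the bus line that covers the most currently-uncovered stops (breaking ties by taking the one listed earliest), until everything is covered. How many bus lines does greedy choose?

3

Greedy: pick A (covers 8 new) → pick C (covers 1 new) → pick E (covers 1 new). Total picks: 3.
(The true minimum cover uses only 2 bus lines, so greedy is not optimal here.)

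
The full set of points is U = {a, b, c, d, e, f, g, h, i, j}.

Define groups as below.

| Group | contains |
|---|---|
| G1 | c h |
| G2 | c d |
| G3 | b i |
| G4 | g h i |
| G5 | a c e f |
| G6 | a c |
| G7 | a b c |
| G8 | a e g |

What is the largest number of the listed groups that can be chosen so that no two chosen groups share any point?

G1, G3, G8 are pairwise disjoint (G1={c,h}; G3={b,i}; G8={a,e,g}).
Every remaining group overlaps one of these, and no 4 of the listed groups are pairwise disjoint, so 3 is the maximum.

3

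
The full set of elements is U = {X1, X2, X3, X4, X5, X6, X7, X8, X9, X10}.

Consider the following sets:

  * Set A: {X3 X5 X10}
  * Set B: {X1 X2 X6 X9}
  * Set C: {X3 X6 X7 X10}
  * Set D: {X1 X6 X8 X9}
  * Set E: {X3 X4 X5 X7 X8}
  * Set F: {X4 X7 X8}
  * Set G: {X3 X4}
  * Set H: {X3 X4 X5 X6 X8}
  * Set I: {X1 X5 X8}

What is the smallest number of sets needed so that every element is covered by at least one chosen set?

3

Take {A, B, E}. Their union is {X1, X2, X3, X4, X5, X6, X7, X8, X9, X10}, which is all 10 elements.
Only B contains X2, so B is forced; the remaining 6 elements need at least 2 more sets (each remaining set adds at most 5) — so at least 3 sets are needed, and 3 is optimal.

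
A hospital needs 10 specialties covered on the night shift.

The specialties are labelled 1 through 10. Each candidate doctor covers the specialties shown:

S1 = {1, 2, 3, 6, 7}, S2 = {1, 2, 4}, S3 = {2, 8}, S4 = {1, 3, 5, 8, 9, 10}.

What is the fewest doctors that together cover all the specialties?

Take {S1, S2, S4}. Their union is {1, 2, 3, 4, 5, 6, 7, 8, 9, 10}, which is all 10 specialties.
Only S2 contains 4, so S2 is forced; the remaining 7 specialties need at least 2 more doctors (each remaining doctor adds at most 5) — so at least 3 doctors are needed, and 3 is optimal.

3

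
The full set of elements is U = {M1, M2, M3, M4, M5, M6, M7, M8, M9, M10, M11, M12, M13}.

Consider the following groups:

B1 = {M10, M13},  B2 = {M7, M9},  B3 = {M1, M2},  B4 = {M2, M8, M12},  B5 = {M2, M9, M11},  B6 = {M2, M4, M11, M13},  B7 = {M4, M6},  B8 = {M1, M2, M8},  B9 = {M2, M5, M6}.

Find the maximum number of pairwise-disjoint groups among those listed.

B1, B2, B7, B8 are pairwise disjoint (B1={M10,M13}; B2={M7,M9}; B7={M4,M6}; B8={M1,M2,M8}).
Every remaining group overlaps one of these, and no 5 of the listed groups are pairwise disjoint, so 4 is the maximum.

4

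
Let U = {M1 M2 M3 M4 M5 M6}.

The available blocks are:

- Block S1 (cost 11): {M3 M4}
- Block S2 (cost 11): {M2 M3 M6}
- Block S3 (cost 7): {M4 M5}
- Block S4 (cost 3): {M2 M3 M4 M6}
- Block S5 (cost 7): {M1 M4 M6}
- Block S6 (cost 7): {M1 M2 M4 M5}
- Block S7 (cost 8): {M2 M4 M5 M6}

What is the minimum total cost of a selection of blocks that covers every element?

10

S4, S6 together cover every element (S4 ∪ S6 = {M1, M2, M3, M4, M5, M6}); total cost 3 + 7 = 10.
No covering selection has total cost below 10.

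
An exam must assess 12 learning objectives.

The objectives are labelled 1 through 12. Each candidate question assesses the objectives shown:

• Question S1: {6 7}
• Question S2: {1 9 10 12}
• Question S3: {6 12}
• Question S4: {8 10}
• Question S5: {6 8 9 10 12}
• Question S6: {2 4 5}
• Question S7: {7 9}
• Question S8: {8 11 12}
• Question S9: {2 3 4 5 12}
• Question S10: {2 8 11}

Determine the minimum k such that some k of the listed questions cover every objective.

4

S1 and S2 and S8 and S9 together: S1 ∪ S2 ∪ S8 ∪ S9 = {1, 2, 3, 4, 5, 6, 7, 8, 9, 10, 11, 12} — every objective is covered.
No 3 of the 10 questions cover everything (all 120 combinations miss at least one objective), so 4 is optimal.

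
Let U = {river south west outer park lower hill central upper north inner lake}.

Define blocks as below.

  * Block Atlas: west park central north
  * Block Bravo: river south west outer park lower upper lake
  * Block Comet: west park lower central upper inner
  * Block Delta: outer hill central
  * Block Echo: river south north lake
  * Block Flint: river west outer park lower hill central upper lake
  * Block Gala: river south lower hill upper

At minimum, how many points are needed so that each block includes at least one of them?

2

Take H = {river, central}. Each listed block contains at least one of these, so H is a hitting set of size 2.
The blocks Atlas, Gala are pairwise disjoint, so any hitting set needs a separate point for each — at least 2. Hence 2 is optimal.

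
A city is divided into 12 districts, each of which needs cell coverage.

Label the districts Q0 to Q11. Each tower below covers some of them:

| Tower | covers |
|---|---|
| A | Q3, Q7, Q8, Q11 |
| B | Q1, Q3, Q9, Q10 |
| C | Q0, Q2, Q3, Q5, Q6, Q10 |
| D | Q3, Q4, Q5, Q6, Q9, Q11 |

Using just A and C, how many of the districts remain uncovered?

Union of A, C = {Q0, Q2, Q3, Q5, Q6, Q7, Q8, Q10, Q11}.
Not covered: Q1, Q4, Q9 — 3 districts.

3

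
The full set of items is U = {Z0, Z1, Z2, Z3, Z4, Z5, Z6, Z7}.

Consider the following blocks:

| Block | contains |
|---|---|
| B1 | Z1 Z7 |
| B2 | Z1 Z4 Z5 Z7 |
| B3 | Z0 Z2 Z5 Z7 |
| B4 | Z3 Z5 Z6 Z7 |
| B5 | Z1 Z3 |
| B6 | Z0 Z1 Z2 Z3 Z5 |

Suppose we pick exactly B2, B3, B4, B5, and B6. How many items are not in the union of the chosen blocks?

0

Union of B2, B3, B4, B5, B6 = {Z0, Z1, Z2, Z3, Z4, Z5, Z6, Z7} — that's every item, so 0 are uncovered.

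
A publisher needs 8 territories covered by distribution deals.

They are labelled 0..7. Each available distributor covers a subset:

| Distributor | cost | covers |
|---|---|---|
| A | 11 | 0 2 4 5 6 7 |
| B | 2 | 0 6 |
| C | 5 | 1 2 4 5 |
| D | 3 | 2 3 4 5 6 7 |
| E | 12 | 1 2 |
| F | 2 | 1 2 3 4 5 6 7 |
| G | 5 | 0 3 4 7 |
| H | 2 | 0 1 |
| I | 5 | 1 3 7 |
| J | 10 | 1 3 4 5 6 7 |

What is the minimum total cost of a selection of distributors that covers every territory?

4

F, H together cover every territory (F ∪ H = {0, 1, 2, 3, 4, 5, 6, 7}); total cost 2 + 2 = 4.
No covering selection has total cost below 4.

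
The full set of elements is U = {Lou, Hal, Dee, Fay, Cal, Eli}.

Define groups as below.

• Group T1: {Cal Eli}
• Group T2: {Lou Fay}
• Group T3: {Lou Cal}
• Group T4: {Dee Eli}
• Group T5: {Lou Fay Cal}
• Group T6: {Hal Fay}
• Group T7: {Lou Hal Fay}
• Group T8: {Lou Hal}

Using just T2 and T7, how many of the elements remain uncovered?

3

Union of T2, T7 = {Lou, Hal, Fay}.
Not covered: Dee, Cal, Eli — 3 elements.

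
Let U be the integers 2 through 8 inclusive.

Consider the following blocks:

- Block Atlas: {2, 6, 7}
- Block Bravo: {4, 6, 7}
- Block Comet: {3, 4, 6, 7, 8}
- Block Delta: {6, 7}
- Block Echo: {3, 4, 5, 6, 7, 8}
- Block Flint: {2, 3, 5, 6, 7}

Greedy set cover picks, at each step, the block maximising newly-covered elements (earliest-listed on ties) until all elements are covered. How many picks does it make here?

Greedy: pick Echo (covers 6 new) → pick Atlas (covers 1 new). Total picks: 2.

2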